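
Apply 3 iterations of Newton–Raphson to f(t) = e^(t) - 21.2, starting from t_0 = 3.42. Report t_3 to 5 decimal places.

3.05400

f'(t) = e^(t)
t_0 = 3.420000: f = 9.369415, f' = 30.569415 → t_1 = 3.420000 - (9.369415)/(30.569415) = 3.113504
t_1 = 3.113504: f = 1.299737, f' = 22.499737 → t_2 = 3.113504 - (1.299737)/(22.499737) = 3.055737
t_2 = 3.055737: f = 0.036828, f' = 21.236828 → t_3 = 3.055737 - (0.036828)/(21.236828) = 3.054003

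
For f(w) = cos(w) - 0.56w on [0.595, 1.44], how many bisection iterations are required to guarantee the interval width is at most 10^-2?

7

Initial width b − a = 1.44 − 0.595 = 0.845000.
After n steps the width is (b−a)/2^n; need (b−a)/2^n ≤ 10^-2.
So n ≥ log₂(0.845000/10^-2) = log₂(84.5000) ≈ 6.4009.
Hence n = 7.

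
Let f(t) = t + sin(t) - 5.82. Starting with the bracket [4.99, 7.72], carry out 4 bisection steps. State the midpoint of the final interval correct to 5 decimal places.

6.09906

f(4.990000) = -1.791713, f(7.720000) = 2.891038 (opposite signs)
step 1: m = 6.355000, f(m) = 0.606753 > 0 → root in [4.990000, 6.355000]
step 2: m = 5.672500, f(m) = -0.720929 < 0 → root in [5.672500, 6.355000]
step 3: m = 6.013750, f(m) = -0.072437 < 0 → root in [6.013750, 6.355000]
step 4: m = 6.184375, f(m) = 0.265725 > 0 → root in [6.013750, 6.184375]
Midpoint of [6.013750, 6.184375] = 6.099063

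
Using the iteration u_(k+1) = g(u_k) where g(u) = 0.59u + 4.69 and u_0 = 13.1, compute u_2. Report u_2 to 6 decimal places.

u_1 = g(13.100000) = 12.419000
u_2 = g(12.419000) = 12.017210

12.017210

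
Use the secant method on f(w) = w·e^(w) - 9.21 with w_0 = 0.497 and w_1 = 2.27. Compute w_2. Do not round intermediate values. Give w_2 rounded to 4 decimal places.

Secant update: w_(k+1) = w_k − f(w_k)·(w_k − w_(k-1))/(f(w_k) − f(w_(k-1))).
f(w_0) = -8.393040, f(w_1) = 12.762240
w_2 = 2.270000 - (12.762240)·(2.270000 - 0.497000)/(12.762240 - (-8.393040)) = 1.200411; f(w_2) = -5.222856

1.2004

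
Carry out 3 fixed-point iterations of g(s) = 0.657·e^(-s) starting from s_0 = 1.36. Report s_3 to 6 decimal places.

s_1 = g(1.360000) = 0.168626
s_2 = g(0.168626) = 0.555050
s_3 = g(0.555050) = 0.377147

0.377147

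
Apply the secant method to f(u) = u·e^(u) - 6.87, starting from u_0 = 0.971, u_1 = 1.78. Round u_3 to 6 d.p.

1.494180

f(u_0) = -4.305993, f(u_1) = 3.685144
u_2 = 1.780000 - (3.685144)·(1.780000 - 0.971000)/(3.685144 - (-4.305993)) = 1.406926; f(u_2) = -1.124976
u_3 = 1.406926 - (-1.124976)·(1.406926 - 1.780000)/(-1.124976 - (3.685144)) = 1.494180; f(u_3) = -0.212412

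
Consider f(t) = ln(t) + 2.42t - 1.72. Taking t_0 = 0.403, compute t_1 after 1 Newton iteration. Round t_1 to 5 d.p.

0.74037

f'(t) = 1/t + 2.42
t_0 = 0.403000: f = -1.653559, f' = 4.901390 → t_1 = 0.403000 - (-1.653559)/(4.901390) = 0.740365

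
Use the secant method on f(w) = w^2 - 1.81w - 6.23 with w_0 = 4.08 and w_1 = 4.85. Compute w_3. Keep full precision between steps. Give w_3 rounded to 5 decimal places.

3.57816

Secant update: w_(k+1) = w_k − f(w_k)·(w_k − w_(k-1))/(f(w_k) − f(w_(k-1))).
f(w_0) = 3.031600, f(w_1) = 8.514000
w_2 = 4.850000 - (8.514000)·(4.850000 - 4.080000)/(8.514000 - (3.031600)) = 3.654213; f(w_2) = 0.509150
w_3 = 3.654213 - (0.509150)·(3.654213 - 4.850000)/(0.509150 - (8.514000)) = 3.578155; f(w_3) = 0.096734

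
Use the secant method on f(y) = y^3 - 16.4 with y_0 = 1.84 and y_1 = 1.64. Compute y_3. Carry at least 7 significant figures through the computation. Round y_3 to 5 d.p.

Secant update: y_(k+1) = y_k − f(y_k)·(y_k − y_(k-1))/(f(y_k) − f(y_(k-1))).
f(y_0) = -10.170496, f(y_1) = -11.989056
y_2 = 1.640000 - (-11.989056)·(1.640000 - 1.840000)/(-11.989056 - (-10.170496)) = 2.958522; f(y_2) = 9.495504
y_3 = 2.958522 - (9.495504)·(2.958522 - 1.640000)/(9.495504 - (-11.989056)) = 2.375776; f(y_3) = -2.990373

2.37578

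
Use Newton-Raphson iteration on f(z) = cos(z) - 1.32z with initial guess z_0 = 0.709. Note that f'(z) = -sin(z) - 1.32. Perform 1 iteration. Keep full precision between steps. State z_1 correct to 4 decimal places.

0.6193

z_0 = 0.709000: f = -0.176867, f' = -1.971075 → z_1 = 0.709000 - (-0.176867)/(-1.971075) = 0.619269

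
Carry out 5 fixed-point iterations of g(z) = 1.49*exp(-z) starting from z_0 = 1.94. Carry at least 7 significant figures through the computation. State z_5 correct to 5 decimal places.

0.57485

z_1 = g(1.940000) = 0.214119
z_2 = g(0.214119) = 1.202806
z_3 = g(1.202806) = 0.447522
z_4 = g(0.447522) = 0.952423
z_5 = g(0.952423) = 0.574849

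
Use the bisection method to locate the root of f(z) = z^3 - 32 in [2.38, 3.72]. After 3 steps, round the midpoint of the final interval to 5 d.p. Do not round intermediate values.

3.13375

f(2.380000) = -18.518728, f(3.720000) = 19.478848 (opposite signs)
step 1: m = 3.050000, f(m) = -3.627375 < 0 → root in [3.050000, 3.720000]
step 2: m = 3.385000, f(m) = 6.786092 > 0 → root in [3.050000, 3.385000]
step 3: m = 3.217500, f(m) = 1.308545 > 0 → root in [3.050000, 3.217500]
Midpoint of [3.050000, 3.217500] = 3.133750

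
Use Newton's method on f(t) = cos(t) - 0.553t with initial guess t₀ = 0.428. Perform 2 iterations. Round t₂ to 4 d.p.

0.9937

f'(t) = -sin(t) - 0.553
t_0 = 0.428000: f = 0.673114, f' = -0.968052 → t_1 = 0.428000 - (0.673114)/(-0.968052) = 1.123328
t_1 = 1.123328: f = -0.188516, f' = -1.454545 → t_2 = 1.123328 - (-0.188516)/(-1.454545) = 0.993723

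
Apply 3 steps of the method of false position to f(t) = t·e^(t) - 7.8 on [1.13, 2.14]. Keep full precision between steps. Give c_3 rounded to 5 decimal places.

1.57180

f(1.130000) = -4.301908, f(2.140000) = 10.388797
step 1: c = 1.425760, f(c) = -1.867382 < 0 → new bracket [1.425760, 2.140000]
step 2: c = 1.534584, f(c) = -0.680462 < 0 → new bracket [1.534584, 2.140000]
step 3: c = 1.571801, f(c) = -0.231292 < 0 → new bracket [1.571801, 2.140000]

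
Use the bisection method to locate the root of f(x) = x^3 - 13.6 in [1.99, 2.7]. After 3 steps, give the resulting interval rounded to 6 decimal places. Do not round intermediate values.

[2.345000, 2.433750]

f(1.990000) = -5.719401, f(2.700000) = 6.083000 (opposite signs)
step 1: m = 2.345000, f(m) = -0.704786 < 0 → root in [2.345000, 2.700000]
step 2: m = 2.522500, f(m) = 2.450683 > 0 → root in [2.345000, 2.522500]
step 3: m = 2.433750, f(m) = 0.815440 > 0 → root in [2.345000, 2.433750]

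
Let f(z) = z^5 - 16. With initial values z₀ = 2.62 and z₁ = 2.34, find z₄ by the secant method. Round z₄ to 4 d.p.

f(z_0) = 107.454367, f(z_1) = 54.158337
z_2 = 2.340000 - (54.158337)·(2.340000 - 2.620000)/(54.158337 - (107.454367)) = 2.055470; f(z_2) = 20.690651
z_3 = 2.055470 - (20.690651)·(2.055470 - 2.340000)/(20.690651 - (54.158337)) = 1.879565; f(z_3) = 7.457785
z_4 = 1.879565 - (7.457785)·(1.879565 - 2.055470)/(7.457785 - (20.690651)) = 1.780429; f(z_4) = 1.890528

1.7804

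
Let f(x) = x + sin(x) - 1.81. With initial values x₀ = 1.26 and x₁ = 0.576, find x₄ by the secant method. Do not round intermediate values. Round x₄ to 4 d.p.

Secant update: x_(k+1) = x_k − f(x_k)·(x_k − x_(k-1))/(f(x_k) − f(x_(k-1))).
f(x_0) = 0.402090, f(x_1) = -0.689326
x_2 = 0.576000 - (-0.689326)·(0.576000 - 1.260000)/(-0.689326 - (0.402090)) = 1.008007; f(x_2) = 0.043777
x_3 = 1.008007 - (0.043777)·(1.008007 - 0.576000)/(0.043777 - (-0.689326)) = 0.982210; f(x_3) = 0.003936
x_4 = 0.982210 - (0.003936)·(0.982210 - 1.008007)/(0.003936 - (0.043777)) = 0.979661; f(x_4) = -0.000030

0.9797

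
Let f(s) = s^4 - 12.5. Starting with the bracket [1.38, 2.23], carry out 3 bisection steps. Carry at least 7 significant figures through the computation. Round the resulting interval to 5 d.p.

f(1.380000) = -8.873261, f(2.230000) = 12.229734 (opposite signs)
step 1: m = 1.805000, f(m) = -1.885273 < 0 → root in [1.805000, 2.230000]
step 2: m = 2.017500, f(m) = 4.067393 > 0 → root in [1.805000, 2.017500]
step 3: m = 1.911250, f(m) = 0.843507 > 0 → root in [1.805000, 1.911250]

[1.80500, 1.91125]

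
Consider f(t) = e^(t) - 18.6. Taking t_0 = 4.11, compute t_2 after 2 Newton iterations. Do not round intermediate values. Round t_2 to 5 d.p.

3.02657

f'(t) = e^(t)
t_0 = 4.110000: f = 42.346718, f' = 60.946718 → t_1 = 4.110000 - (42.346718)/(60.946718) = 3.415185
t_1 = 3.415185: f = 11.822565, f' = 30.422565 → t_2 = 3.415185 - (11.822565)/(30.422565) = 3.026573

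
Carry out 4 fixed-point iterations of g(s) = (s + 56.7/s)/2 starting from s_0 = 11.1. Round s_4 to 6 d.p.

s_1 = g(11.100000) = 8.104054
s_2 = g(8.104054) = 7.550276
s_3 = g(7.550276) = 7.529968
s_4 = g(7.529968) = 7.529940

7.529940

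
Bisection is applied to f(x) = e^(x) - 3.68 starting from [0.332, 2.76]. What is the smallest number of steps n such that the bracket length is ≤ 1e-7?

Initial width b − a = 2.76 − 0.332 = 2.428000.
After n steps the width is (b−a)/2^n; need (b−a)/2^n ≤ 1e-7.
So n ≥ log₂(2.428000/1e-7) = log₂(24280000.0000) ≈ 24.5333.
Hence n = 25.

25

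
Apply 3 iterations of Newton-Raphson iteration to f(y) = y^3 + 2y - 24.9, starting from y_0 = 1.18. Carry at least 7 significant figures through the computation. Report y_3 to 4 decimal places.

2.8013

Newton update: y ← y − f(y)/f'(y).
f'(y) = 3y^2 + 2
y_0 = 1.180000: f = -20.896968, f' = 6.177200 → y_1 = 1.180000 - (-20.896968)/(6.177200) = 4.562919
y_1 = 4.562919: f = 79.226868, f' = 64.460693 → y_2 = 4.562919 - (79.226868)/(64.460693) = 3.333847
y_2 = 3.333847: f = 18.821841, f' = 35.343599 → y_3 = 3.333847 - (18.821841)/(35.343599) = 2.801308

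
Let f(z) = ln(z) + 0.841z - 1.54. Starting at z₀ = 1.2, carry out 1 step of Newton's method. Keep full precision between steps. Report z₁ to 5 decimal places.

1.40813

Newton update: z ← z − f(z)/f'(z).
f'(z) = 1/z + 0.841
z_0 = 1.200000: f = -0.348478, f' = 1.674333 → z_1 = 1.200000 - (-0.348478)/(1.674333) = 1.408130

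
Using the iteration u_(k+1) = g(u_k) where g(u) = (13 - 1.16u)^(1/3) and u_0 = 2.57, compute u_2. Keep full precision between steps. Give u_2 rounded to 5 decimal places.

u_1 = g(2.570000) = 2.155784
u_2 = g(2.155784) = 2.189710

2.18971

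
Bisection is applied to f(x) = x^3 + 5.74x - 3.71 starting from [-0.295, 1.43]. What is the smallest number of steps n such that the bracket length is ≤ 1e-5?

Initial width b − a = 1.43 − -0.295 = 1.725000.
After n steps the width is (b−a)/2^n; need (b−a)/2^n ≤ 1e-5.
So n ≥ log₂(1.725000/1e-5) = log₂(172500.0000) ≈ 17.3962.
Hence n = 18.

18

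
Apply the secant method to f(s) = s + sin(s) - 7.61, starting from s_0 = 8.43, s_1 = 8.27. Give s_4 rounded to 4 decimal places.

7.0027

Secant update: s_(k+1) = s_k − f(s_k)·(s_k − s_(k-1))/(f(s_k) − f(s_(k-1))).
f(s_0) = 1.658638, f(s_1) = 1.574705
s_2 = 8.270000 - (1.574705)·(8.270000 - 8.430000)/(1.574705 - (1.658638)) = 5.268160; f(s_2) = -3.191334
s_3 = 5.268160 - (-3.191334)·(5.268160 - 8.270000)/(-3.191334 - (1.574705)) = 7.278188; f(s_3) = 0.506949
s_4 = 7.278188 - (0.506949)·(7.278188 - 5.268160)/(0.506949 - (-3.191334)) = 7.002660; f(s_4) = 0.051650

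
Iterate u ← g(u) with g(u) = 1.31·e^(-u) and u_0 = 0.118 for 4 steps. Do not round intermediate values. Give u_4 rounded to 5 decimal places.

u_1 = g(0.118000) = 1.164192
u_2 = g(1.164192) = 0.408949
u_3 = g(0.408949) = 0.870296
u_4 = g(0.870296) = 0.548664

0.54866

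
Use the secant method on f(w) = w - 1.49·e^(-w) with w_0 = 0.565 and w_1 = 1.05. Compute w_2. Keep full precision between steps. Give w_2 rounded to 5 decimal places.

0.73367

f(w_0) = -0.281857, f(w_1) = 0.528593
w_2 = 1.050000 - (0.528593)·(1.050000 - 0.565000)/(0.528593 - (-0.281857)) = 0.733672; f(w_2) = 0.018260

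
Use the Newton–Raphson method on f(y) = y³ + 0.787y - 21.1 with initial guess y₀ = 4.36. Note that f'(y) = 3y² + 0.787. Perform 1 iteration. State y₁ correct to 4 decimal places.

3.2321

Newton update: y ← y − f(y)/f'(y).
y_0 = 4.360000: f = 65.213176, f' = 57.815800 → y_1 = 4.360000 - (65.213176)/(57.815800) = 3.232053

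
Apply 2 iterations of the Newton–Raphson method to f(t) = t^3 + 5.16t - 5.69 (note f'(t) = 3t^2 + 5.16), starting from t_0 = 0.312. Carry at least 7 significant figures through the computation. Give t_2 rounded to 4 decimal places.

Newton update: t ← t − f(t)/f'(t).
t_0 = 0.312000: f = -4.049709, f' = 5.452032 → t_1 = 0.312000 - (-4.049709)/(5.452032) = 1.054789
t_1 = 1.054789: f = 0.926247, f' = 8.497739 → t_2 = 1.054789 - (0.926247)/(8.497739) = 0.945790

0.9458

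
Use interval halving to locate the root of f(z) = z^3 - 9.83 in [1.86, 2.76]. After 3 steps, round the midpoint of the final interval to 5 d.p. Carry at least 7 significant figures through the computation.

2.14125

f(1.860000) = -3.395144, f(2.760000) = 11.194576 (opposite signs)
step 1: m = 2.310000, f(m) = 2.496391 > 0 → root in [1.860000, 2.310000]
step 2: m = 2.085000, f(m) = -0.766036 < 0 → root in [2.085000, 2.310000]
step 3: m = 2.197500, f(m) = 0.781741 > 0 → root in [2.085000, 2.197500]
Midpoint of [2.085000, 2.197500] = 2.141250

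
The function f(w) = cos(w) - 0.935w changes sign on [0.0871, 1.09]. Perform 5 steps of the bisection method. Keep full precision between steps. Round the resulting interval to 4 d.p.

f(0.087100) = 0.914771, f(1.090000) = -0.556665 (opposite signs)
step 1: m = 0.588550, f(m) = 0.281452 > 0 → root in [0.588550, 1.090000]
step 2: m = 0.839275, f(m) = -0.116720 < 0 → root in [0.588550, 0.839275]
step 3: m = 0.713912, f(m) = 0.088298 > 0 → root in [0.713912, 0.839275]
step 4: m = 0.776594, f(m) = -0.012810 < 0 → root in [0.713912, 0.776594]
step 5: m = 0.745253, f(m) = 0.038105 > 0 → root in [0.745253, 0.776594]

[0.7453, 0.7766]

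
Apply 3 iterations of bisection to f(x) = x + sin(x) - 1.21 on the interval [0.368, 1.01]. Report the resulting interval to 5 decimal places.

[0.60875, 0.68900]

f(0.368000) = -0.482250, f(1.010000) = 0.646832 (opposite signs)
step 1: m = 0.689000, f(m) = 0.114766 > 0 → root in [0.368000, 0.689000]
step 2: m = 0.528500, f(m) = -0.177261 < 0 → root in [0.528500, 0.689000]
step 3: m = 0.608750, f(m) = -0.029408 < 0 → root in [0.608750, 0.689000]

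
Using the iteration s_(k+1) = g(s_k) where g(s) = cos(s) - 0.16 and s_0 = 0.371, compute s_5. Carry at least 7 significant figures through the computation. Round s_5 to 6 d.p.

s_1 = g(0.371000) = 0.771965
s_2 = g(0.771965) = 0.556541
s_3 = g(0.556541) = 0.689087
s_4 = g(0.689087) = 0.611827
s_5 = g(0.611827) = 0.658600

0.658600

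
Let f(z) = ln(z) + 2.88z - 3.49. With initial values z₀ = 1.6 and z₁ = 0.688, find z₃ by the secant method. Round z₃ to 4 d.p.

1.1616

Secant update: z_(k+1) = z_k − f(z_k)·(z_k − z_(k-1))/(f(z_k) − f(z_(k-1))).
f(z_0) = 1.588004, f(z_1) = -1.882526
z_2 = 0.688000 - (-1.882526)·(0.688000 - 1.600000)/(-1.882526 - (1.588004)) = 1.182698; f(z_2) = 0.083968
z_3 = 1.182698 - (0.083968)·(1.182698 - 0.688000)/(0.083968 - (-1.882526)) = 1.161575; f(z_3) = 0.005111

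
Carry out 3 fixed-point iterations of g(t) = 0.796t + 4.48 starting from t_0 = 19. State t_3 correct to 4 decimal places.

t_1 = g(19.000000) = 19.604000
t_2 = g(19.604000) = 20.084784
t_3 = g(20.084784) = 20.467488

20.4675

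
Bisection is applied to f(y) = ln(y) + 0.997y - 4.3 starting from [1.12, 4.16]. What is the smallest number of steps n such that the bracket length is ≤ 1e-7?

Initial width b − a = 4.16 − 1.12 = 3.040000.
After n steps the width is (b−a)/2^n; need (b−a)/2^n ≤ 1e-7.
So n ≥ log₂(3.040000/1e-7) = log₂(30400000.0000) ≈ 24.8576.
Hence n = 25.

25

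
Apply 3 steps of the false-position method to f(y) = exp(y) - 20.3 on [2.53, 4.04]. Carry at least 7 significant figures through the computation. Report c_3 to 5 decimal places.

f(2.530000) = -7.746494, f(4.040000) = 36.526343
step 1: c = 2.794207, f(c) = -3.950337 < 0 → new bracket [2.794207, 4.040000]
step 2: c = 2.915791, f(c) = -1.836591 < 0 → new bracket [2.915791, 4.040000]
step 3: c = 2.969611, f(c) = -0.815654 < 0 → new bracket [2.969611, 4.040000]

2.96961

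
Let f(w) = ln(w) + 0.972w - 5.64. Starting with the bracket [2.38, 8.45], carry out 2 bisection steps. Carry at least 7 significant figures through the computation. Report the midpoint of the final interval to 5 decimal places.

f(2.380000) = -2.459540, f(8.450000) = 4.707566 (opposite signs)
step 1: m = 5.415000, f(m) = 1.312553 > 0 → root in [2.380000, 5.415000]
step 2: m = 3.897500, f(m) = -0.491295 < 0 → root in [3.897500, 5.415000]
Midpoint of [3.897500, 5.415000] = 4.656250

4.65625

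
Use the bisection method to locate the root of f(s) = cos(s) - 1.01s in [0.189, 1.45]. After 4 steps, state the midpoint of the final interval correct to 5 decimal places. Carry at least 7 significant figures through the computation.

f(0.189000) = 0.791303, f(1.450000) = -1.343997 (opposite signs)
step 1: m = 0.819500, f(m) = -0.145108 < 0 → root in [0.189000, 0.819500]
step 2: m = 0.504250, f(m) = 0.366245 > 0 → root in [0.504250, 0.819500]
step 3: m = 0.661875, f(m) = 0.120347 > 0 → root in [0.661875, 0.819500]
step 4: m = 0.740687, f(m) = -0.010090 < 0 → root in [0.661875, 0.740687]
Midpoint of [0.661875, 0.740687] = 0.701281

0.70128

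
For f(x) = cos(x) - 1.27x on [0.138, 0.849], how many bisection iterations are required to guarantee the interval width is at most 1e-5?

Initial width b − a = 0.849 − 0.138 = 0.711000.
After n steps the width is (b−a)/2^n; need (b−a)/2^n ≤ 1e-5.
So n ≥ log₂(0.711000/1e-5) = log₂(71100.0000) ≈ 16.1176.
Hence n = 17.

17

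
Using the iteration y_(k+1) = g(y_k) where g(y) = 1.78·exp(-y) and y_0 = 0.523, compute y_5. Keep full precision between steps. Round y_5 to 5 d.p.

y_1 = g(0.523000) = 1.055077
y_2 = g(1.055077) = 0.619735
y_3 = g(0.619735) = 0.957795
y_4 = g(0.957795) = 0.683054
y_5 = g(0.683054) = 0.899028

0.89903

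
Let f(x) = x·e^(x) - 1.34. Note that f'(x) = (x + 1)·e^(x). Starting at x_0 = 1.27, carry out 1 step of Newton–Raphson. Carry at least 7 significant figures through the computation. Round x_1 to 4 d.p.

x_0 = 1.270000: f = 3.182283, f' = 8.083135 → x_1 = 1.270000 - (3.182283)/(8.083135) = 0.876306

0.8763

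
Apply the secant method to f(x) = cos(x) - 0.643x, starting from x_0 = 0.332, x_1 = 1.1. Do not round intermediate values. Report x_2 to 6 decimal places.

f(x_0) = 0.731916, f(x_1) = -0.253704
x_2 = 1.100000 - (-0.253704)·(1.100000 - 0.332000)/(-0.253704 - (0.731916)) = 0.902313; f(x_2) = 0.039610

0.902313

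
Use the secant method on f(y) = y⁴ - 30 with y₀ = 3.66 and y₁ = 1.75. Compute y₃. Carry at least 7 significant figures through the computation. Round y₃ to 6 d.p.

2.540656

Secant update: y_(k+1) = y_k − f(y_k)·(y_k − y_(k-1))/(f(y_k) − f(y_(k-1))).
f(y_0) = 149.442099, f(y_1) = -20.621094
y_2 = 1.750000 - (-20.621094)·(1.750000 - 3.660000)/(-20.621094 - (149.442099)) = 1.981598; f(y_2) = -14.580788
y_3 = 1.981598 - (-14.580788)·(1.981598 - 1.750000)/(-14.580788 - (-20.621094)) = 2.540656; f(y_3) = 11.666149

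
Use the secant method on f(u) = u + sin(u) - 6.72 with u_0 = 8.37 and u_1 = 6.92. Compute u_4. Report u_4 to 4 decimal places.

f(u_0) = 2.519791, f(u_1) = 0.794637
u_2 = 6.920000 - (0.794637)·(6.920000 - 8.370000)/(0.794637 - (2.519791)) = 6.252103; f(u_2) = -0.498974
u_3 = 6.252103 - (-0.498974)·(6.252103 - 6.920000)/(-0.498974 - (0.794637)) = 6.509725; f(u_3) = 0.014333
u_4 = 6.509725 - (0.014333)·(6.509725 - 6.252103)/(0.014333 - (-0.498974)) = 6.502532; f(u_4) = 0.000124

6.5025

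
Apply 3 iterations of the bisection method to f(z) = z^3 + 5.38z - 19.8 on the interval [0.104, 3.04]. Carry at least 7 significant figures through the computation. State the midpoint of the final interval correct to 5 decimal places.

f(0.104000) = -19.239355, f(3.040000) = 24.649664 (opposite signs)
step 1: m = 1.572000, f(m) = -7.457939 < 0 → root in [1.572000, 3.040000]
step 2: m = 2.306000, f(m) = 4.868749 > 0 → root in [1.572000, 2.306000]
step 3: m = 1.939000, f(m) = -2.078081 < 0 → root in [1.939000, 2.306000]
Midpoint of [1.939000, 2.306000] = 2.122500

2.12250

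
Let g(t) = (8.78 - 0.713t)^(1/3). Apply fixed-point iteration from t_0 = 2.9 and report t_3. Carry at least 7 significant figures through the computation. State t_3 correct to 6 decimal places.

1.947676

t_1 = g(2.900000) = 1.886357
t_2 = g(1.886357) = 1.951765
t_3 = g(1.951765) = 1.947676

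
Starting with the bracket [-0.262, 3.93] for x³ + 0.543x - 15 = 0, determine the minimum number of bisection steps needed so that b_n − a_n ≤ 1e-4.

16

Initial width b − a = 3.93 − -0.262 = 4.192000.
After n steps the width is (b−a)/2^n; need (b−a)/2^n ≤ 1e-4.
So n ≥ log₂(4.192000/1e-4) = log₂(41920.0000) ≈ 15.3554.
Hence n = 16.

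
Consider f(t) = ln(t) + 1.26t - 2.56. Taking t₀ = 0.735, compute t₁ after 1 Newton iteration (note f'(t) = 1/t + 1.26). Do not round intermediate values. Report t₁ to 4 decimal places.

Newton update: t ← t − f(t)/f'(t).
t_0 = 0.735000: f = -1.941785, f' = 2.620544 → t_1 = 0.735000 - (-1.941785)/(2.620544) = 1.475985

1.4760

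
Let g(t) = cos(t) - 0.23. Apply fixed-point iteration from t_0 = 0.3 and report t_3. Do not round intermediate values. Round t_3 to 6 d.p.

0.638674

t_1 = g(0.300000) = 0.725336
t_2 = g(0.725336) = 0.518276
t_3 = g(0.518276) = 0.638674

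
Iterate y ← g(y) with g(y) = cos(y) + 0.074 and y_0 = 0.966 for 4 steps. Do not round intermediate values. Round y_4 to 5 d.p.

0.82887

y_1 = g(0.966000) = 0.642595
y_2 = g(0.642595) = 0.874544
y_3 = g(0.874544) = 0.715347
y_4 = g(0.715347) = 0.828866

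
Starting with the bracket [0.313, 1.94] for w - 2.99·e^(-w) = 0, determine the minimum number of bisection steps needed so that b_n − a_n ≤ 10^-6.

Initial width b − a = 1.94 − 0.313 = 1.627000.
After n steps the width is (b−a)/2^n; need (b−a)/2^n ≤ 10^-6.
So n ≥ log₂(1.627000/10^-6) = log₂(1627000.0000) ≈ 20.6338.
Hence n = 21.

21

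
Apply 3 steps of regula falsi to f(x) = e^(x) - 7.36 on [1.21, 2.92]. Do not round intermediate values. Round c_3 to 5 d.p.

1.94180

f(1.210000) = -4.006515, f(2.920000) = 11.181287
step 1: c = 1.661095, f(c) = -2.094927 < 0 → new bracket [1.661095, 2.920000]
step 2: c = 1.859745, f(c) = -0.937904 < 0 → new bracket [1.859745, 2.920000]
step 3: c = 1.941798, f(c) = -0.388728 < 0 → new bracket [1.941798, 2.920000]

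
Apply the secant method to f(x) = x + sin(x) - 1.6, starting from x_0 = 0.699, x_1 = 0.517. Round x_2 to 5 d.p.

f(x_0) = -0.257547, f(x_1) = -0.588726
x_2 = 0.517000 - (-0.588726)·(0.517000 - 0.699000)/(-0.588726 - (-0.257547)) = 0.840536; f(x_2) = -0.014463

0.84054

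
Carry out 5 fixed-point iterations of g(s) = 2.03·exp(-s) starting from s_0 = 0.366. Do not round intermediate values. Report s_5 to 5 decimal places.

s_1 = g(0.366000) = 1.407811
s_2 = g(1.407811) = 0.496697
s_3 = g(0.496697) = 1.235331
s_4 = g(1.235331) = 0.590199
s_5 = g(0.590199) = 1.125060

1.12506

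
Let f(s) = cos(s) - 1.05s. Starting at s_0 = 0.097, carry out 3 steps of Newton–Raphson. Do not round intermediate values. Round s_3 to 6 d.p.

Newton update: s ← s − f(s)/f'(s).
f'(s) = -sin(s) - 1.05
s_0 = 0.097000: f = 0.893449, f' = -1.146848 → s_1 = 0.097000 - (0.893449)/(-1.146848) = 0.876048
s_1 = 0.876048: f = -0.279658, f' = -1.818215 → s_2 = 0.876048 - (-0.279658)/(-1.818215) = 0.722239
s_2 = 0.722239: f = -0.008023, f' = -1.711066 → s_3 = 0.722239 - (-0.008023)/(-1.711066) = 0.717550

0.717550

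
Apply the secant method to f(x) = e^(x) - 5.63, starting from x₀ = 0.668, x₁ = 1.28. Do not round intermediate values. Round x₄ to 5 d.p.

1.71782

f(x_0) = -3.679667, f(x_1) = -2.033360
x_2 = 1.280000 - (-2.033360)·(1.280000 - 0.668000)/(-2.033360 - (-3.679667)) = 2.035884; f(x_2) = 2.029017
x_3 = 2.035884 - (2.029017)·(2.035884 - 1.280000)/(2.029017 - (-2.033360)) = 1.658346; f(x_3) = -0.379381
x_4 = 1.658346 - (-0.379381)·(1.658346 - 2.035884)/(-0.379381 - (2.029017)) = 1.717817; f(x_4) = -0.057648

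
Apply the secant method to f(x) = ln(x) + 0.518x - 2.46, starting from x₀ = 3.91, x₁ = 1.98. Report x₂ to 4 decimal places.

f(x_0) = 0.928917, f(x_1) = -0.751263
x_2 = 1.980000 - (-0.751263)·(1.980000 - 3.910000)/(-0.751263 - (0.928917)) = 2.842966; f(x_2) = 0.057504

2.8430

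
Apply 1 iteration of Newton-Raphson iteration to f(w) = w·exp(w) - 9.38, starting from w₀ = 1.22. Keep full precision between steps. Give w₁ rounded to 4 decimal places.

f'(w) = (w + 1)·exp(w)
w_0 = 1.220000: f = -5.247631, f' = 7.519557 → w_1 = 1.220000 - (-5.247631)/(7.519557) = 1.917864

1.9179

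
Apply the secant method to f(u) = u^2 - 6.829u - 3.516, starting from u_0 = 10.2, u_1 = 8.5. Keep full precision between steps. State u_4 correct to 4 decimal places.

7.3113

f(u_0) = 30.868200, f(u_1) = 10.687500
u_2 = 8.500000 - (10.687500)·(8.500000 - 10.200000)/(10.687500 - (30.868200)) = 7.599697; f(u_2) = 2.341062
u_3 = 7.599697 - (2.341062)·(7.599697 - 8.500000)/(2.341062 - (10.687500)) = 7.347174; f(u_3) = 0.291115
u_4 = 7.347174 - (0.291115)·(7.347174 - 7.599697)/(0.291115 - (2.341062)) = 7.311313; f(u_4) = 0.010342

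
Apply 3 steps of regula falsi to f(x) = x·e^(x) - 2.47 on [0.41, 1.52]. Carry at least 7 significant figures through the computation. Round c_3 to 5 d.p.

f(0.410000) = -1.852205, f(1.520000) = 4.479782
step 1: c = 0.734692, f(c) = -0.938284 < 0 → new bracket [0.734692, 1.520000]
step 2: c = 0.870689, f(c) = -0.390309 < 0 → new bracket [0.870689, 1.520000]
step 3: c = 0.922728, f(c) = -0.148284 < 0 → new bracket [0.922728, 1.520000]

0.92273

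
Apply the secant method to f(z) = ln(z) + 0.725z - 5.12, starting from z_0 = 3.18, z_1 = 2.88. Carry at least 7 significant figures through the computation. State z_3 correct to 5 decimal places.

4.86904

Secant update: z_(k+1) = z_k − f(z_k)·(z_k − z_(k-1))/(f(z_k) − f(z_(k-1))).
f(z_0) = -1.657619, f(z_1) = -1.974210
z_2 = 2.880000 - (-1.974210)·(2.880000 - 3.180000)/(-1.974210 - (-1.657619)) = 4.750752; f(z_2) = -0.117402
z_3 = 4.750752 - (-0.117402)·(4.750752 - 2.880000)/(-0.117402 - (-1.974210)) = 4.869036; f(z_3) = -0.007053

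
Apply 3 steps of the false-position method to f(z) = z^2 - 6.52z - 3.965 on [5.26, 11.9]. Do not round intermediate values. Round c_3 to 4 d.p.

f(5.260000) = -10.592600, f(11.900000) = 60.057000
step 1: c = 6.255545, f(c) = -5.619309 < 0 → new bracket [6.255545, 11.900000]
step 2: c = 6.738488, f(c) = -2.492718 < 0 → new bracket [6.738488, 11.900000]
step 3: c = 6.944184, f(c) = -1.019389 < 0 → new bracket [6.944184, 11.900000]

6.9442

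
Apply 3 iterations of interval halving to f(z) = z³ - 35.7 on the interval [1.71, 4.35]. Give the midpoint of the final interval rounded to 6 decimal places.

f(1.710000) = -30.699789, f(4.350000) = 46.612875 (opposite signs)
step 1: m = 3.030000, f(m) = -7.881873 < 0 → root in [3.030000, 4.350000]
step 2: m = 3.690000, f(m) = 14.543409 > 0 → root in [3.030000, 3.690000]
step 3: m = 3.360000, f(m) = 2.233056 > 0 → root in [3.030000, 3.360000]
Midpoint of [3.030000, 3.360000] = 3.195000

3.195000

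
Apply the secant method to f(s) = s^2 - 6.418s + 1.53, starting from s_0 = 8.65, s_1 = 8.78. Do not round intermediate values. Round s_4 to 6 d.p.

f(s_0) = 20.836800, f(s_1) = 22.268360
s_2 = 8.780000 - (22.268360)·(8.780000 - 8.650000)/(22.268360 - (20.836800)) = 6.757810; f(s_2) = 3.826369
s_3 = 6.757810 - (3.826369)·(6.757810 - 8.780000)/(3.826369 - (22.268360)) = 6.338243; f(s_3) = 1.024480
s_4 = 6.338243 - (1.024480)·(6.338243 - 6.757810)/(1.024480 - (3.826369)) = 6.184833; f(s_4) = 0.087900

6.184833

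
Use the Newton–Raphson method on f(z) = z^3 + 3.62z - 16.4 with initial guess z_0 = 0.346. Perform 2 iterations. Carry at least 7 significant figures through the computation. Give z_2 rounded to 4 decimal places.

Newton update: z ← z − f(z)/f'(z).
f'(z) = 3z^2 + 3.62
z_0 = 0.346000: f = -15.106058, f' = 3.979148 → z_1 = 0.346000 - (-15.106058)/(3.979148) = 4.142305
z_1 = 4.142305: f = 69.671658, f' = 55.096065 → z_2 = 4.142305 - (69.671658)/(55.096065) = 2.877756

2.8778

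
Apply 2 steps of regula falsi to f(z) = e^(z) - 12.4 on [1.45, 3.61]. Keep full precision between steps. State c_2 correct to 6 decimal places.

2.266521

f(1.450000) = -8.136885, f(3.610000) = 24.566053
step 1: c = 1.987434, f(c) = -5.103213 < 0 → new bracket [1.987434, 3.610000]
step 2: c = 2.266521, f(c) = -2.754217 < 0 → new bracket [2.266521, 3.610000]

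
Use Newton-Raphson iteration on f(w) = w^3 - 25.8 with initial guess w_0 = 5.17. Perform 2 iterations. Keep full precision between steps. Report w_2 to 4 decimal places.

3.1179

f'(w) = 3w^2
w_0 = 5.170000: f = 112.388413, f' = 80.186700 → w_1 = 5.170000 - (112.388413)/(80.186700) = 3.768416
w_1 = 3.768416: f = 27.715112, f' = 42.602873 → w_2 = 3.768416 - (27.715112)/(42.602873) = 3.117870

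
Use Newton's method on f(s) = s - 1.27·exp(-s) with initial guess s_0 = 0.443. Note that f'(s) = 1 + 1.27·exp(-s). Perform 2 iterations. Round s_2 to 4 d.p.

Newton update: s ← s − f(s)/f'(s).
s_0 = 0.443000: f = -0.372476, f' = 1.815476 → s_1 = 0.443000 - (-0.372476)/(1.815476) = 0.648167
s_1 = 0.648167: f = -0.016047, f' = 1.664214 → s_2 = 0.648167 - (-0.016047)/(1.664214) = 0.657810

0.6578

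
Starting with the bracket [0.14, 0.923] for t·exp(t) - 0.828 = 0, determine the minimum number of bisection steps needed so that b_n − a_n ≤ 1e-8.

Initial width b − a = 0.923 − 0.14 = 0.783000.
After n steps the width is (b−a)/2^n; need (b−a)/2^n ≤ 1e-8.
So n ≥ log₂(0.783000/1e-8) = log₂(78300000.0000) ≈ 26.2225.
Hence n = 27.

27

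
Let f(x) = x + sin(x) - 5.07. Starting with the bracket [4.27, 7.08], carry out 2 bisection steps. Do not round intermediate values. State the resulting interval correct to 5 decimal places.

f(4.270000) = -1.703732, f(7.080000) = 2.725133 (opposite signs)
step 1: m = 5.675000, f(m) = 0.033621 > 0 → root in [4.270000, 5.675000]
step 2: m = 4.972500, f(m) = -1.063861 < 0 → root in [4.972500, 5.675000]

[4.97250, 5.67500]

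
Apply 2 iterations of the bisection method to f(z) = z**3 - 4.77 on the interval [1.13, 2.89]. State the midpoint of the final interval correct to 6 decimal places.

1.790000

f(1.130000) = -3.327103, f(2.890000) = 19.367569 (opposite signs)
step 1: m = 2.010000, f(m) = 3.350601 > 0 → root in [1.130000, 2.010000]
step 2: m = 1.570000, f(m) = -0.900107 < 0 → root in [1.570000, 2.010000]
Midpoint of [1.570000, 2.010000] = 1.790000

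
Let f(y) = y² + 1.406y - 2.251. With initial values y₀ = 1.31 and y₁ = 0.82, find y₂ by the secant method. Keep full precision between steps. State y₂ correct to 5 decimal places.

f(y_0) = 1.306960, f(y_1) = -0.425680
y_2 = 0.820000 - (-0.425680)·(0.820000 - 1.310000)/(-0.425680 - (1.306960)) = 0.940385; f(y_2) = -0.044496

0.94038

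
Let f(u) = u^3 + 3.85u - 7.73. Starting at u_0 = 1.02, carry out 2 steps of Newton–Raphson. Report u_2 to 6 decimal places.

Newton update: u ← u − f(u)/f'(u).
f'(u) = 3u^2 + 3.85
u_0 = 1.020000: f = -2.741792, f' = 6.971200 → u_1 = 1.020000 - (-2.741792)/(6.971200) = 1.413303
u_1 = 1.413303: f = 0.534181, f' = 9.842274 → u_2 = 1.413303 - (0.534181)/(9.842274) = 1.359029

1.359029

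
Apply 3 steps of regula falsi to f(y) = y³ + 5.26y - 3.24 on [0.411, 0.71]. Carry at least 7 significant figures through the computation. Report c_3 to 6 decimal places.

f(0.411000) = -1.008713, f(0.710000) = 0.852511
step 1: c = 0.573047, f(c) = -0.037596 < 0 → new bracket [0.573047, 0.710000]
step 2: c = 0.578831, f(c) = -0.001413 < 0 → new bracket [0.578831, 0.710000]
step 3: c = 0.579048, f(c) = -0.000053 < 0 → new bracket [0.579048, 0.710000]

0.579048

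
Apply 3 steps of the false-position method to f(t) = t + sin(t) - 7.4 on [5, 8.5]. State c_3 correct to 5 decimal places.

f(5.000000) = -3.358924, f(8.500000) = 1.898487
step 1: c = 7.236126, f(c) = 0.651249 > 0 → new bracket [5.000000, 7.236126]
step 2: c = 6.872981, f(c) = 0.029172 > 0 → new bracket [5.000000, 6.872981]
step 3: c = 6.856854, f(c) = -0.000428 < 0 → new bracket [6.856854, 6.872981]

6.85685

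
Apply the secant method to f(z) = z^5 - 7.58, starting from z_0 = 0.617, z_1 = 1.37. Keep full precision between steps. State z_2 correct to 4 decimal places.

1.8078

Secant update: z_(k+1) = z_k − f(z_k)·(z_k − z_(k-1))/(f(z_k) − f(z_(k-1))).
f(z_0) = -7.490582, f(z_1) = -2.753828
z_2 = 1.370000 - (-2.753828)·(1.370000 - 0.617000)/(-2.753828 - (-7.490582)) = 1.807775; f(z_2) = 11.727310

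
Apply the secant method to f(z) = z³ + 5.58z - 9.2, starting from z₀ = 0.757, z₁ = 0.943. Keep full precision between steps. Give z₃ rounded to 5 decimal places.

f(z_0) = -4.542142, f(z_1) = -3.099498
z_2 = 0.943000 - (-3.099498)·(0.943000 - 0.757000)/(-3.099498 - (-4.542142)) = 1.342618; f(z_2) = 0.712045
z_3 = 1.342618 - (0.712045)·(1.342618 - 0.943000)/(0.712045 - (-3.099498)) = 1.267964; f(z_3) = -0.086209

1.26796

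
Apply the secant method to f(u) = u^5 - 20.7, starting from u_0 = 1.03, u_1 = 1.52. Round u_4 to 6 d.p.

Secant update: u_(k+1) = u_k − f(u_k)·(u_k − u_(k-1))/(f(u_k) − f(u_(k-1))).
f(u_0) = -19.540726, f(u_1) = -12.586319
u_2 = 1.520000 - (-12.586319)·(1.520000 - 1.030000)/(-12.586319 - (-19.540726)) = 2.406818; f(u_2) = 60.063776
u_3 = 2.406818 - (60.063776)·(2.406818 - 1.520000)/(60.063776 - (-12.586319)) = 1.673638; f(u_3) = -7.568722
u_4 = 1.673638 - (-7.568722)·(1.673638 - 2.406818)/(-7.568722 - (60.063776)) = 1.755687; f(u_4) = -4.018465

1.755687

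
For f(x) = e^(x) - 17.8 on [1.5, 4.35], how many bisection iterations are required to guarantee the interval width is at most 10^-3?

12

Initial width b − a = 4.35 − 1.5 = 2.850000.
After n steps the width is (b−a)/2^n; need (b−a)/2^n ≤ 10^-3.
So n ≥ log₂(2.850000/10^-3) = log₂(2850.0000) ≈ 11.4767.
Hence n = 12.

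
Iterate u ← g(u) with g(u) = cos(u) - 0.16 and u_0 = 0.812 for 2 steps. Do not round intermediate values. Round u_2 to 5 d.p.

0.70379

u_1 = g(0.812000) = 0.528048
u_2 = g(0.528048) = 0.703792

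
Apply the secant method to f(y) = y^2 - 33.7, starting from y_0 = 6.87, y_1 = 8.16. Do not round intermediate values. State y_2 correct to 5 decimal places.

5.97200

f(y_0) = 13.496900, f(y_1) = 32.885600
y_2 = 8.160000 - (32.885600)·(8.160000 - 6.870000)/(32.885600 - (13.496900)) = 5.972003; f(y_2) = 1.964816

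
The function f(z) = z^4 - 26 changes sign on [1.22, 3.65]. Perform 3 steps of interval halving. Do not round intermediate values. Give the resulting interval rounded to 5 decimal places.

[2.13125, 2.43500]

f(1.220000) = -23.784665, f(3.650000) = 151.489006 (opposite signs)
step 1: m = 2.435000, f(m) = 9.155709 > 0 → root in [1.220000, 2.435000]
step 2: m = 1.827500, f(m) = -14.846028 < 0 → root in [1.827500, 2.435000]
step 3: m = 2.131250, f(m) = -5.368178 < 0 → root in [2.131250, 2.435000]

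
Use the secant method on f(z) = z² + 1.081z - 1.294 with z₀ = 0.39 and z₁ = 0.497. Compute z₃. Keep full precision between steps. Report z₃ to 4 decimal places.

0.7154

Secant update: z_(k+1) = z_k − f(z_k)·(z_k − z_(k-1))/(f(z_k) − f(z_(k-1))).
f(z_0) = -0.720310, f(z_1) = -0.509734
z_2 = 0.497000 - (-0.509734)·(0.497000 - 0.390000)/(-0.509734 - (-0.720310)) = 0.756011; f(z_2) = 0.094801
z_3 = 0.756011 - (0.094801)·(0.756011 - 0.497000)/(0.094801 - (-0.509734)) = 0.715394; f(z_3) = -0.008871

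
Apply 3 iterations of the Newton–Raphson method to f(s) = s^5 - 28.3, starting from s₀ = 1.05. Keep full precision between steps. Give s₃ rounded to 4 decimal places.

3.5378

Newton update: s ← s − f(s)/f'(s).
f'(s) = 5s⁴
s_0 = 1.050000: f = -27.023718, f' = 6.077531 → s_1 = 1.050000 - (-27.023718)/(6.077531) = 5.496496
s_1 = 5.496496: f = 4988.532303, f' = 4563.664102 → s_2 = 5.496496 - (4988.532303)/(4563.664102) = 4.403398
s_2 = 4.403398: f = 1627.240030, f' = 1879.843752 → s_3 = 4.403398 - (1627.240030)/(1879.843752) = 3.537773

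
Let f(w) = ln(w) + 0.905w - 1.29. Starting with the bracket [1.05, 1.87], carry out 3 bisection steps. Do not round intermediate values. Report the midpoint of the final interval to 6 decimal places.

1.203750

f(1.050000) = -0.290960, f(1.870000) = 1.028288 (opposite signs)
step 1: m = 1.460000, f(m) = 0.409736 > 0 → root in [1.050000, 1.460000]
step 2: m = 1.255000, f(m) = 0.072911 > 0 → root in [1.050000, 1.255000]
step 3: m = 1.152500, f(m) = -0.105054 < 0 → root in [1.152500, 1.255000]
Midpoint of [1.152500, 1.255000] = 1.203750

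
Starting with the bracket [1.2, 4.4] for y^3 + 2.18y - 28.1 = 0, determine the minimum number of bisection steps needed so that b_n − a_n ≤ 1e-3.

Initial width b − a = 4.4 − 1.2 = 3.200000.
After n steps the width is (b−a)/2^n; need (b−a)/2^n ≤ 1e-3.
So n ≥ log₂(3.200000/1e-3) = log₂(3200.0000) ≈ 11.6439.
Hence n = 12.

12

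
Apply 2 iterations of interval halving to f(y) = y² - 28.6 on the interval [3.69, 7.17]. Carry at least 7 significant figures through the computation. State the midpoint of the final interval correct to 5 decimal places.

4.99500

f(3.690000) = -14.983900, f(7.170000) = 22.808900 (opposite signs)
step 1: m = 5.430000, f(m) = 0.884900 > 0 → root in [3.690000, 5.430000]
step 2: m = 4.560000, f(m) = -7.806400 < 0 → root in [4.560000, 5.430000]
Midpoint of [4.560000, 5.430000] = 4.995000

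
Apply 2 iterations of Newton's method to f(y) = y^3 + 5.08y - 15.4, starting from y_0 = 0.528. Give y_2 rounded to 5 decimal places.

Newton update: y ← y − f(y)/f'(y).
f'(y) = 3y^2 + 5.08
y_0 = 0.528000: f = -12.570562, f' = 5.916352 → y_1 = 0.528000 - (-12.570562)/(5.916352) = 2.652715
y_1 = 2.652715: f = 16.742675, f' = 26.190691 → y_2 = 2.652715 - (16.742675)/(26.190691) = 2.013455

2.01345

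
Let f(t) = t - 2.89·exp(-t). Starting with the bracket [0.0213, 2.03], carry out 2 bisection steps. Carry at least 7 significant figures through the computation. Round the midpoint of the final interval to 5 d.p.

f(0.021300) = -2.807794, f(2.030000) = 1.650440 (opposite signs)
step 1: m = 1.025650, f(m) = -0.010598 < 0 → root in [1.025650, 2.030000]
step 2: m = 1.527825, f(m) = 0.900674 > 0 → root in [1.025650, 1.527825]
Midpoint of [1.025650, 1.527825] = 1.276737

1.27674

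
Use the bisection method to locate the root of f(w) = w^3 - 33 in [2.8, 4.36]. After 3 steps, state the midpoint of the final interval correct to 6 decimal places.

f(2.800000) = -11.048000, f(4.360000) = 49.881856 (opposite signs)
step 1: m = 3.580000, f(m) = 12.882712 > 0 → root in [2.800000, 3.580000]
step 2: m = 3.190000, f(m) = -0.538241 < 0 → root in [3.190000, 3.580000]
step 3: m = 3.385000, f(m) = 5.786092 > 0 → root in [3.190000, 3.385000]
Midpoint of [3.190000, 3.385000] = 3.287500

3.287500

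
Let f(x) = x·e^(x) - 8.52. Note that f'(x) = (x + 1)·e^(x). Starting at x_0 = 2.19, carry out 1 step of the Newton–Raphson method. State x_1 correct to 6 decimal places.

x_0 = 2.190000: f = 11.048117, f' = 28.503330 → x_1 = 2.190000 - (11.048117)/(28.503330) = 1.802392

1.802392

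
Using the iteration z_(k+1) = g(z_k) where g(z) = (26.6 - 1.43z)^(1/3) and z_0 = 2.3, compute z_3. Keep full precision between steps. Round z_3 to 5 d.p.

z_1 = g(2.300000) = 2.856628
z_2 = g(2.856628) = 2.823736
z_3 = g(2.823736) = 2.825701

2.82570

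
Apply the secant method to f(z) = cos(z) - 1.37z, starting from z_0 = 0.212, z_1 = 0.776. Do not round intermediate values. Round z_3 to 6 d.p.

f(z_0) = 0.687172, f(z_1) = -0.349399
z_2 = 0.776000 - (-0.349399)·(0.776000 - 0.212000)/(-0.349399 - (0.687172)) = 0.585891; f(z_2) = 0.030548
z_3 = 0.585891 - (0.030548)·(0.585891 - 0.776000)/(0.030548 - (-0.349399)) = 0.601176; f(z_3) = 0.001059

0.601176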